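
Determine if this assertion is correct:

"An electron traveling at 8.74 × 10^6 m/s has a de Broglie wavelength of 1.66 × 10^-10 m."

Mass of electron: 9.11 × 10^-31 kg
False

The claim is incorrect.

Using λ = h/(mv):
λ = (6.626 × 10^-34 J·s) / (9.11 × 10^-31 kg × 8.74 × 10^6 m/s)
λ = 8.32 × 10^-11 m

The actual wavelength differs from the claimed 1.66 × 10^-10 m.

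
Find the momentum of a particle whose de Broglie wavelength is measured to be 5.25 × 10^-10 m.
1.26 × 10^-24 kg·m/s

From the de Broglie relation λ = h/p, we solve for p:

p = h/λ
p = (6.626 × 10^-34 J·s) / (5.25 × 10^-10 m)
p = 1.26 × 10^-24 kg·m/s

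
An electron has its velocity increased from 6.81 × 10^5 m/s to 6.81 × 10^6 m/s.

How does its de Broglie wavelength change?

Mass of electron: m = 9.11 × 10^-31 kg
The wavelength decreases by a factor of 10.

Using λ = h/(mv):

Initial wavelength: λ₁ = h/(mv₁) = 1.07 × 10^-9 m
Final wavelength: λ₂ = h/(mv₂) = 1.07 × 10^-10 m

Since λ ∝ 1/v, when velocity increases by a factor of 10, the wavelength decreases by a factor of 10.

λ₂/λ₁ = v₁/v₂ = 1/10

The wavelength decreases by a factor of 10.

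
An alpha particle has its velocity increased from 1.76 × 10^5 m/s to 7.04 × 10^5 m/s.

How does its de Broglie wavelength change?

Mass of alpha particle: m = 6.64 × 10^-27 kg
The wavelength decreases by a factor of 4.

Using λ = h/(mv):

Initial wavelength: λ₁ = h/(mv₁) = 5.67 × 10^-13 m
Final wavelength: λ₂ = h/(mv₂) = 1.42 × 10^-13 m

Since λ ∝ 1/v, when velocity increases by a factor of 4, the wavelength decreases by a factor of 4.

λ₂/λ₁ = v₁/v₂ = 1/4

The wavelength decreases by a factor of 4.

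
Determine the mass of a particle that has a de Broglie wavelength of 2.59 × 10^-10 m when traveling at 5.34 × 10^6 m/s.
4.79 × 10^-31 kg

From the de Broglie relation λ = h/(mv), we solve for m:

m = h/(λv)
m = (6.626 × 10^-34 J·s) / (2.59 × 10^-10 m × 5.34 × 10^6 m/s)
m = 4.79 × 10^-31 kg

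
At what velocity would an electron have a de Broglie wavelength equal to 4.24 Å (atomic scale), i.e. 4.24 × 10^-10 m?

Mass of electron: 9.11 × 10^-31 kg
1.72 × 10^6 m/s

From λ = h/(mv), solve for v:

v = h/(mλ)
v = (6.626 × 10^-34 J·s) / (9.11 × 10^-31 kg × 4.24 × 10^-10 m)
v = 1.72 × 10^6 m/s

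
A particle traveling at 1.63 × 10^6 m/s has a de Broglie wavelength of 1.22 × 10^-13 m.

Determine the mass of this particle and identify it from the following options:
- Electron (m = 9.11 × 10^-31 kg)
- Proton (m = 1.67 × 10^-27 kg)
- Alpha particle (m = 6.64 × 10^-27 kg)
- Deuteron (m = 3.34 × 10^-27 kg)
The particle is a deuteron.

From λ = h/(mv), solve for mass:

m = h/(λv)
m = (6.626 × 10^-34 J·s) / (1.22 × 10^-13 m × 1.63 × 10^6 m/s)
m = 3.33 × 10^-27 kg

Comparing with the listed masses, this is closest to a deuteron.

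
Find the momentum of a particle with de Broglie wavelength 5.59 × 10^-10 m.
1.19 × 10^-24 kg·m/s

From the de Broglie relation λ = h/p, we solve for p:

p = h/λ
p = (6.626 × 10^-34 J·s) / (5.59 × 10^-10 m)
p = 1.19 × 10^-24 kg·m/s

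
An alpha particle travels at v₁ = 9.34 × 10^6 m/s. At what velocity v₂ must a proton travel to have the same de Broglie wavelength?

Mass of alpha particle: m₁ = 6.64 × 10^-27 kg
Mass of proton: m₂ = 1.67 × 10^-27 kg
v₂ = 3.71 × 10^7 m/s

For equal de Broglie wavelengths: λ₁ = λ₂

h/(m₁v₁) = h/(m₂v₂)
m₁v₁ = m₂v₂
v₂ = v₁ · (m₁/m₂)

v₂ = 9.34 × 10^6 m/s × (6.64 × 10^-27 kg / 1.67 × 10^-27 kg)
v₂ = 3.71 × 10^7 m/s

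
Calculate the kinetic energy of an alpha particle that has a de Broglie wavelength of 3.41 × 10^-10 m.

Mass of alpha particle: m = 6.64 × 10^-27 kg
2.84 × 10^-22 J (or 1.77 × 10^-3 eV)

From λ = h/√(2mKE), we solve for KE:

λ² = h²/(2mKE)
KE = h²/(2mλ²)
KE = (6.626 × 10^-34 J·s)² / (2 × 6.64 × 10^-27 kg × (3.41 × 10^-10 m)²)
KE = 2.84 × 10^-22 J
KE = 1.77 × 10^-3 eV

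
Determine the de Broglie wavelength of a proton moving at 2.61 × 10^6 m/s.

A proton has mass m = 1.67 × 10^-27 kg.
1.52 × 10^-13 m

Using the de Broglie relation λ = h/(mv):

λ = h/(mv)
λ = (6.626 × 10^-34 J·s) / (1.67 × 10^-27 kg × 2.61 × 10^6 m/s)
λ = 1.52 × 10^-13 m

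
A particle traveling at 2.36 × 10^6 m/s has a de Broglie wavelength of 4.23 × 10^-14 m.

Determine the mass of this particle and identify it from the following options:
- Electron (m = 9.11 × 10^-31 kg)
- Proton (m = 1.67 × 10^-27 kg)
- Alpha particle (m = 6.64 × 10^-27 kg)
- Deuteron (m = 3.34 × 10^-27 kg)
The particle is an alpha particle.

From λ = h/(mv), solve for mass:

m = h/(λv)
m = (6.626 × 10^-34 J·s) / (4.23 × 10^-14 m × 2.36 × 10^6 m/s)
m = 6.64 × 10^-27 kg

Comparing with the listed masses, this is closest to an alpha particle.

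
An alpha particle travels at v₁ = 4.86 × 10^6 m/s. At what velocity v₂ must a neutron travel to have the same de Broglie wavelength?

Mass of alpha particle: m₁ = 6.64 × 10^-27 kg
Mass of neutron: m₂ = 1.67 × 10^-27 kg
v₂ = 1.93 × 10^7 m/s

For equal de Broglie wavelengths: λ₁ = λ₂

h/(m₁v₁) = h/(m₂v₂)
m₁v₁ = m₂v₂
v₂ = v₁ · (m₁/m₂)

v₂ = 4.86 × 10^6 m/s × (6.64 × 10^-27 kg / 1.67 × 10^-27 kg)
v₂ = 1.93 × 10^7 m/s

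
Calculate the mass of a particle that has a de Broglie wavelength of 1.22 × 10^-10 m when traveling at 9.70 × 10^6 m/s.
5.60 × 10^-31 kg

From the de Broglie relation λ = h/(mv), we solve for m:

m = h/(λv)
m = (6.626 × 10^-34 J·s) / (1.22 × 10^-10 m × 9.70 × 10^6 m/s)
m = 5.60 × 10^-31 kg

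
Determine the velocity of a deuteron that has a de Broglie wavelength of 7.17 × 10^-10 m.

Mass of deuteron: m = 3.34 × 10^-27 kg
2.77 × 10^2 m/s

From the de Broglie relation λ = h/(mv), we solve for v:

v = h/(mλ)
v = (6.626 × 10^-34 J·s) / (3.34 × 10^-27 kg × 7.17 × 10^-10 m)
v = 2.77 × 10^2 m/s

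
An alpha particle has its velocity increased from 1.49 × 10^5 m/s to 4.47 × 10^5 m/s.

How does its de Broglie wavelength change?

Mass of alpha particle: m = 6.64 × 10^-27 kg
The wavelength decreases by a factor of 3.

Using λ = h/(mv):

Initial wavelength: λ₁ = h/(mv₁) = 6.70 × 10^-13 m
Final wavelength: λ₂ = h/(mv₂) = 2.23 × 10^-13 m

Since λ ∝ 1/v, when velocity increases by a factor of 3, the wavelength decreases by a factor of 3.

λ₂/λ₁ = v₁/v₂ = 1/3

The wavelength decreases by a factor of 3.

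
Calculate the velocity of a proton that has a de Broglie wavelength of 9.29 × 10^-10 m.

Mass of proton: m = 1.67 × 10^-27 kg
4.27 × 10^2 m/s

From the de Broglie relation λ = h/(mv), we solve for v:

v = h/(mλ)
v = (6.626 × 10^-34 J·s) / (1.67 × 10^-27 kg × 9.29 × 10^-10 m)
v = 4.27 × 10^2 m/s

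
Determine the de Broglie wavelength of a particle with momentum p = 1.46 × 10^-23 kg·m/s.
4.54 × 10^-11 m

Using the de Broglie relation λ = h/p:

λ = h/p
λ = (6.626 × 10^-34 J·s) / (1.46 × 10^-23 kg·m/s)
λ = 4.54 × 10^-11 m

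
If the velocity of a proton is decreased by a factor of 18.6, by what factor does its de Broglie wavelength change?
The wavelength increases by a factor of 18.6.

From λ = h/(mv), the wavelength is inversely proportional to velocity:

λ ∝ 1/v

If v → v/18.6, then λ → 18.6λ

When velocity is decreased by a factor of 18.6, the wavelength increases by a factor of 18.6.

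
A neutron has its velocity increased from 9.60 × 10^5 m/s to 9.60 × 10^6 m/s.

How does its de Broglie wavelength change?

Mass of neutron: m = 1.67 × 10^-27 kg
The wavelength decreases by a factor of 10.

Using λ = h/(mv):

Initial wavelength: λ₁ = h/(mv₁) = 4.13 × 10^-13 m
Final wavelength: λ₂ = h/(mv₂) = 4.13 × 10^-14 m

Since λ ∝ 1/v, when velocity increases by a factor of 10, the wavelength decreases by a factor of 10.

λ₂/λ₁ = v₁/v₂ = 1/10

The wavelength decreases by a factor of 10.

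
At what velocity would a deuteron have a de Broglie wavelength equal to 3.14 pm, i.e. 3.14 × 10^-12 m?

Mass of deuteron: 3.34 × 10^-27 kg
6.32 × 10^4 m/s

From λ = h/(mv), solve for v:

v = h/(mλ)
v = (6.626 × 10^-34 J·s) / (3.34 × 10^-27 kg × 3.14 × 10^-12 m)
v = 6.32 × 10^4 m/s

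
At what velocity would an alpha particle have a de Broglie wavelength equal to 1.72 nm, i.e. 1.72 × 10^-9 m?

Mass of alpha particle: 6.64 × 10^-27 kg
5.80 × 10^1 m/s

From λ = h/(mv), solve for v:

v = h/(mλ)
v = (6.626 × 10^-34 J·s) / (6.64 × 10^-27 kg × 1.72 × 10^-9 m)
v = 5.80 × 10^1 m/s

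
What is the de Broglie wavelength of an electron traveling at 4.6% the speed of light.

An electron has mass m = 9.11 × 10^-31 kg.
5.27 × 10^-11 m

Using the de Broglie relation λ = h/(mv):

v = 4.6% × c = 1.379 × 10^7 m/s

λ = h/(mv)
λ = (6.626 × 10^-34 J·s) / (9.11 × 10^-31 kg × 1.379 × 10^7 m/s)
λ = 5.27 × 10^-11 m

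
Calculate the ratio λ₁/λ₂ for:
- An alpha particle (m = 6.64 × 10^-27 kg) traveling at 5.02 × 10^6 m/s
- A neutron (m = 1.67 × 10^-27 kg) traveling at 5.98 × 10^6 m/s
λ₁/λ₂ = 0.300

Using λ = h/(mv):

λ₁ = h/(m₁v₁) = 1.99 × 10^-14 m
λ₂ = h/(m₂v₂) = 6.63 × 10^-14 m

Ratio λ₁/λ₂ = (m₂v₂)/(m₁v₁)
         = (1.67 × 10^-27 kg × 5.98 × 10^6 m/s) / (6.64 × 10^-27 kg × 5.02 × 10^6 m/s)
         = 0.300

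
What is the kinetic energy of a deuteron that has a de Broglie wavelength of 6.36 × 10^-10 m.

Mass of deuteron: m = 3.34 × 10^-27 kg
1.62 × 10^-22 J (or 1.01 × 10^-3 eV)

From λ = h/√(2mKE), we solve for KE:

λ² = h²/(2mKE)
KE = h²/(2mλ²)
KE = (6.626 × 10^-34 J·s)² / (2 × 3.34 × 10^-27 kg × (6.36 × 10^-10 m)²)
KE = 1.62 × 10^-22 J
KE = 1.01 × 10^-3 eV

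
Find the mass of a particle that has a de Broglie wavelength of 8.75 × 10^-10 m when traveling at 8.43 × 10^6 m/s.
8.98 × 10^-32 kg

From the de Broglie relation λ = h/(mv), we solve for m:

m = h/(λv)
m = (6.626 × 10^-34 J·s) / (8.75 × 10^-10 m × 8.43 × 10^6 m/s)
m = 8.98 × 10^-32 kg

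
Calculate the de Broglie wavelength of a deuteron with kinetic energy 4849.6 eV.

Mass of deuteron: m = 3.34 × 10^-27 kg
2.91 × 10^-13 m

Using λ = h/√(2mKE):

First convert KE to Joules: KE = 4849.6 eV = 7.770 × 10^-16 J

λ = h/√(2mKE)
λ = (6.626 × 10^-34 J·s) / √(2 × 3.34 × 10^-27 kg × 7.770 × 10^-16 J)
λ = 2.91 × 10^-13 m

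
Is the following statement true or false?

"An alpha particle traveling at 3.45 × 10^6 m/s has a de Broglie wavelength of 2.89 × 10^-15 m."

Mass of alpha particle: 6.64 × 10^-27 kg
False

The claim is incorrect.

Using λ = h/(mv):
λ = (6.626 × 10^-34 J·s) / (6.64 × 10^-27 kg × 3.45 × 10^6 m/s)
λ = 2.89 × 10^-14 m

The actual wavelength differs from the claimed 2.89 × 10^-15 m.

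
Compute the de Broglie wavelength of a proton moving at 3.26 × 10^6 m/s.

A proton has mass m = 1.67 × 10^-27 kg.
1.22 × 10^-13 m

Using the de Broglie relation λ = h/(mv):

λ = h/(mv)
λ = (6.626 × 10^-34 J·s) / (1.67 × 10^-27 kg × 3.26 × 10^6 m/s)
λ = 1.22 × 10^-13 m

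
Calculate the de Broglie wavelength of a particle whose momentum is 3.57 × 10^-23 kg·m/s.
1.86 × 10^-11 m

Using the de Broglie relation λ = h/p:

λ = h/p
λ = (6.626 × 10^-34 J·s) / (3.57 × 10^-23 kg·m/s)
λ = 1.86 × 10^-11 m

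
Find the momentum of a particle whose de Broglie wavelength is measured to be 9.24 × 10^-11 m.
7.17 × 10^-24 kg·m/s

From the de Broglie relation λ = h/p, we solve for p:

p = h/λ
p = (6.626 × 10^-34 J·s) / (9.24 × 10^-11 m)
p = 7.17 × 10^-24 kg·m/s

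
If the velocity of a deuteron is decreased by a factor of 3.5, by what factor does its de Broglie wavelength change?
The wavelength increases by a factor of 3.5.

From λ = h/(mv), the wavelength is inversely proportional to velocity:

λ ∝ 1/v

If v → v/3.5, then λ → 3.5λ

When velocity is decreased by a factor of 3.5, the wavelength increases by a factor of 3.5.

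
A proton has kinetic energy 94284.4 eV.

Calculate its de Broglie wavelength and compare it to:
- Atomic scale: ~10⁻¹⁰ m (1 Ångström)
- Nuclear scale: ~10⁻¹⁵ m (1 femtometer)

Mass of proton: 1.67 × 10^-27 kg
λ = 9.33 × 10^-14 m, which is between nuclear and atomic scales.

Using λ = h/√(2mKE):

KE = 94284.4 eV = 1.511 × 10^-14 J

λ = h/√(2mKE)
λ = (6.626 × 10^-34 J·s) / √(2 × 1.67 × 10^-27 kg × 1.511 × 10^-14 J)
λ = 9.33 × 10^-14 m

Comparison:
- Atomic scale (10⁻¹⁰ m): λ is 0.00093× this size
- Nuclear scale (10⁻¹⁵ m): λ is 93× this size

The wavelength is between nuclear and atomic scales.

This wavelength is appropriate for probing atomic structure but too large for nuclear physics experiments.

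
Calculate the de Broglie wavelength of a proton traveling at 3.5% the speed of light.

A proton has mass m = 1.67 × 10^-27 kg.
3.78 × 10^-14 m

Using the de Broglie relation λ = h/(mv):

v = 3.5% × c = 1.049 × 10^7 m/s

λ = h/(mv)
λ = (6.626 × 10^-34 J·s) / (1.67 × 10^-27 kg × 1.049 × 10^7 m/s)
λ = 3.78 × 10^-14 m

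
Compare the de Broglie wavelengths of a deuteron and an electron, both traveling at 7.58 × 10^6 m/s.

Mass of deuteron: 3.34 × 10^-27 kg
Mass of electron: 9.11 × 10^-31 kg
The electron has the longer wavelength.

Using λ = h/(mv), since both particles have the same velocity, the wavelength depends only on mass.

For deuteron: λ₁ = h/(m₁v) = 2.62 × 10^-14 m
For electron: λ₂ = h/(m₂v) = 9.60 × 10^-11 m

Since λ ∝ 1/m at constant velocity, the lighter particle has the longer wavelength.

The electron has the longer de Broglie wavelength.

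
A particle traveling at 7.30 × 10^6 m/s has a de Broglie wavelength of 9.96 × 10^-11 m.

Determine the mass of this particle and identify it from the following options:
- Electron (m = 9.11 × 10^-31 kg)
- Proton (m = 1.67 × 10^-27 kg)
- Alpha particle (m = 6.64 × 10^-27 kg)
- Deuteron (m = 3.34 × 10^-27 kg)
The particle is an electron.

From λ = h/(mv), solve for mass:

m = h/(λv)
m = (6.626 × 10^-34 J·s) / (9.96 × 10^-11 m × 7.30 × 10^6 m/s)
m = 9.11 × 10^-31 kg

Comparing with the listed masses, this is closest to an electron.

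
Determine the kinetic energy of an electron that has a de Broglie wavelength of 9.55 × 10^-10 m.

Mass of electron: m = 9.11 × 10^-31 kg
2.64 × 10^-19 J (or 1.65 eV)

From λ = h/√(2mKE), we solve for KE:

λ² = h²/(2mKE)
KE = h²/(2mλ²)
KE = (6.626 × 10^-34 J·s)² / (2 × 9.11 × 10^-31 kg × (9.55 × 10^-10 m)²)
KE = 2.64 × 10^-19 J
KE = 1.65 eV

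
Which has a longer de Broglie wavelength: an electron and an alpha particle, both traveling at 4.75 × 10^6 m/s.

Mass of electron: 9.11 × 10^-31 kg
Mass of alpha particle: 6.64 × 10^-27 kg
The electron has the longer wavelength.

Using λ = h/(mv), since both particles have the same velocity, the wavelength depends only on mass.

For electron: λ₁ = h/(m₁v) = 1.53 × 10^-10 m
For alpha particle: λ₂ = h/(m₂v) = 2.10 × 10^-14 m

Since λ ∝ 1/m at constant velocity, the lighter particle has the longer wavelength.

The electron has the longer de Broglie wavelength.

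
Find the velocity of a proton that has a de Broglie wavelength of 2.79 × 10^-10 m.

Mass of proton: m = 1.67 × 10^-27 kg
1.42 × 10^3 m/s

From the de Broglie relation λ = h/(mv), we solve for v:

v = h/(mλ)
v = (6.626 × 10^-34 J·s) / (1.67 × 10^-27 kg × 2.79 × 10^-10 m)
v = 1.42 × 10^3 m/s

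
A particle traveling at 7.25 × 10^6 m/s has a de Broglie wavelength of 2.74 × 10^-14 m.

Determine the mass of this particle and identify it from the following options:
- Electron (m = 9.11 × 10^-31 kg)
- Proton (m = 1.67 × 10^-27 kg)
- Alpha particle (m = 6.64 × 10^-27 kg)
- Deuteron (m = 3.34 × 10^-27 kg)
The particle is a deuteron.

From λ = h/(mv), solve for mass:

m = h/(λv)
m = (6.626 × 10^-34 J·s) / (2.74 × 10^-14 m × 7.25 × 10^6 m/s)
m = 3.34 × 10^-27 kg

Comparing with the listed masses, this is closest to a deuteron.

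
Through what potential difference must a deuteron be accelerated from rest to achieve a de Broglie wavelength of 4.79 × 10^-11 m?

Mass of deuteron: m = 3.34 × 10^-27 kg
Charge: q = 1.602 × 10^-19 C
1.79 × 10^-1 V

From λ = h/√(2mqV), we solve for V:

λ² = h²/(2mqV)
V = h²/(2mqλ²)
V = (6.626 × 10^-34 J·s)² / (2 × 3.34 × 10^-27 kg × 1.602 × 10^-19 C × (4.79 × 10^-11 m)²)
V = 1.79 × 10^-1 V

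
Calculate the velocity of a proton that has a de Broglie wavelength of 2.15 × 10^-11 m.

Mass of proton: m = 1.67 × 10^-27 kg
1.85 × 10^4 m/s

From the de Broglie relation λ = h/(mv), we solve for v:

v = h/(mλ)
v = (6.626 × 10^-34 J·s) / (1.67 × 10^-27 kg × 2.15 × 10^-11 m)
v = 1.85 × 10^4 m/s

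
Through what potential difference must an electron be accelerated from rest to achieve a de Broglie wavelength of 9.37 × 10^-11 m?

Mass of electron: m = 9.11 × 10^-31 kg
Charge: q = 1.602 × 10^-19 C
171 V

From λ = h/√(2mqV), we solve for V:

λ² = h²/(2mqV)
V = h²/(2mqλ²)
V = (6.626 × 10^-34 J·s)² / (2 × 9.11 × 10^-31 kg × 1.602 × 10^-19 C × (9.37 × 10^-11 m)²)
V = 171 V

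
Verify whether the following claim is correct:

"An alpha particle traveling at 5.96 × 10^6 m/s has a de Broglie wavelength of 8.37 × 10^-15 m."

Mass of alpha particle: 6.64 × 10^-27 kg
False

The claim is incorrect.

Using λ = h/(mv):
λ = (6.626 × 10^-34 J·s) / (6.64 × 10^-27 kg × 5.96 × 10^6 m/s)
λ = 1.67 × 10^-14 m

The actual wavelength differs from the claimed 8.37 × 10^-15 m.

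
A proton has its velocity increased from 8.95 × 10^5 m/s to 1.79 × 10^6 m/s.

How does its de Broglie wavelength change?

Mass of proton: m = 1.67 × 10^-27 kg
The wavelength decreases by a factor of 2.

Using λ = h/(mv):

Initial wavelength: λ₁ = h/(mv₁) = 4.43 × 10^-13 m
Final wavelength: λ₂ = h/(mv₂) = 2.22 × 10^-13 m

Since λ ∝ 1/v, when velocity increases by a factor of 2, the wavelength decreases by a factor of 2.

λ₂/λ₁ = v₁/v₂ = 1/2

The wavelength decreases by a factor of 2.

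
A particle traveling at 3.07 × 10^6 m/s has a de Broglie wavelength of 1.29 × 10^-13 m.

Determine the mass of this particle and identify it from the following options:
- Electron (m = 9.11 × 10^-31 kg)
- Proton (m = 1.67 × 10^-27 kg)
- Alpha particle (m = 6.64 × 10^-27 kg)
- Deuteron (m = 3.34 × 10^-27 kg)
The particle is a proton.

From λ = h/(mv), solve for mass:

m = h/(λv)
m = (6.626 × 10^-34 J·s) / (1.29 × 10^-13 m × 3.07 × 10^6 m/s)
m = 1.67 × 10^-27 kg

Comparing with the listed masses, this is closest to a proton.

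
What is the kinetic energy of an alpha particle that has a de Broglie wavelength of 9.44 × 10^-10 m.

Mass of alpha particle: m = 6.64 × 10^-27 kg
3.71 × 10^-23 J (or 2.32 × 10^-4 eV)

From λ = h/√(2mKE), we solve for KE:

λ² = h²/(2mKE)
KE = h²/(2mλ²)
KE = (6.626 × 10^-34 J·s)² / (2 × 6.64 × 10^-27 kg × (9.44 × 10^-10 m)²)
KE = 3.71 × 10^-23 J
KE = 2.32 × 10^-4 eV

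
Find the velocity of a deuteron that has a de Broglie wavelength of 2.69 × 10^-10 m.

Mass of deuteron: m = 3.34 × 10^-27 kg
7.37 × 10^2 m/s

From the de Broglie relation λ = h/(mv), we solve for v:

v = h/(mλ)
v = (6.626 × 10^-34 J·s) / (3.34 × 10^-27 kg × 2.69 × 10^-10 m)
v = 7.37 × 10^2 m/s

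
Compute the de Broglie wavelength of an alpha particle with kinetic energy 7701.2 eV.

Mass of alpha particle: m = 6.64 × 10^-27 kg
1.64 × 10^-13 m

Using λ = h/√(2mKE):

First convert KE to Joules: KE = 7701.2 eV = 1.234 × 10^-15 J

λ = h/√(2mKE)
λ = (6.626 × 10^-34 J·s) / √(2 × 6.64 × 10^-27 kg × 1.234 × 10^-15 J)
λ = 1.64 × 10^-13 m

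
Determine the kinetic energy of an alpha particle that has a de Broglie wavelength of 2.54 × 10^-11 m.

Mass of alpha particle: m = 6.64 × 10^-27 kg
5.12 × 10^-20 J (or 0.320 eV)

From λ = h/√(2mKE), we solve for KE:

λ² = h²/(2mKE)
KE = h²/(2mλ²)
KE = (6.626 × 10^-34 J·s)² / (2 × 6.64 × 10^-27 kg × (2.54 × 10^-11 m)²)
KE = 5.12 × 10^-20 J
KE = 0.320 eV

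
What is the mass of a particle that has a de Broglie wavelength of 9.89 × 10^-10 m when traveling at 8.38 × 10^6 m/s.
7.99 × 10^-32 kg

From the de Broglie relation λ = h/(mv), we solve for m:

m = h/(λv)
m = (6.626 × 10^-34 J·s) / (9.89 × 10^-10 m × 8.38 × 10^6 m/s)
m = 7.99 × 10^-32 kg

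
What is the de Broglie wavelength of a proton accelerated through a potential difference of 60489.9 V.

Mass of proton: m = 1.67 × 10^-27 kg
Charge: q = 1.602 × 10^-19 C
1.16 × 10^-13 m

When a particle is accelerated through voltage V, it gains kinetic energy KE = qV.

The de Broglie wavelength is then λ = h/√(2mqV):

λ = h/√(2mqV)
λ = (6.626 × 10^-34 J·s) / √(2 × 1.67 × 10^-27 kg × 1.602 × 10^-19 C × 60489.9 V)
λ = 1.16 × 10^-13 m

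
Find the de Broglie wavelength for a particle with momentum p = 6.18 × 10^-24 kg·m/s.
1.07 × 10^-10 m

Using the de Broglie relation λ = h/p:

λ = h/p
λ = (6.626 × 10^-34 J·s) / (6.18 × 10^-24 kg·m/s)
λ = 1.07 × 10^-10 m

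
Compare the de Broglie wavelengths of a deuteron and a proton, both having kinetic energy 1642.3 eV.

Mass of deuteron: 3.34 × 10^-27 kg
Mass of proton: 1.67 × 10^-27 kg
The proton has the longer wavelength.

Using λ = h/√(2mKE):

For deuteron: λ₁ = h/√(2m₁KE) = 5.00 × 10^-13 m
For proton: λ₂ = h/√(2m₂KE) = 7.07 × 10^-13 m

Since λ ∝ 1/√m at constant kinetic energy, the lighter particle has the longer wavelength.

The proton has the longer de Broglie wavelength.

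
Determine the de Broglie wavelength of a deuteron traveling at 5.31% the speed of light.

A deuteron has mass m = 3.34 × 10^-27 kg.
1.25 × 10^-14 m

Using the de Broglie relation λ = h/(mv):

v = 5.31% × c = 1.592 × 10^7 m/s

λ = h/(mv)
λ = (6.626 × 10^-34 J·s) / (3.34 × 10^-27 kg × 1.592 × 10^7 m/s)
λ = 1.25 × 10^-14 m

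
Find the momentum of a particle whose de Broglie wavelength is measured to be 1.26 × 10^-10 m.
5.26 × 10^-24 kg·m/s

From the de Broglie relation λ = h/p, we solve for p:

p = h/λ
p = (6.626 × 10^-34 J·s) / (1.26 × 10^-10 m)
p = 5.26 × 10^-24 kg·m/s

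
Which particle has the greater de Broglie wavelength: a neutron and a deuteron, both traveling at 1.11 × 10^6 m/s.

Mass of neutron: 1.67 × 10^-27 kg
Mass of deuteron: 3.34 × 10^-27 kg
The neutron has the longer wavelength.

Using λ = h/(mv), since both particles have the same velocity, the wavelength depends only on mass.

For neutron: λ₁ = h/(m₁v) = 3.57 × 10^-13 m
For deuteron: λ₂ = h/(m₂v) = 1.79 × 10^-13 m

Since λ ∝ 1/m at constant velocity, the lighter particle has the longer wavelength.

The neutron has the longer de Broglie wavelength.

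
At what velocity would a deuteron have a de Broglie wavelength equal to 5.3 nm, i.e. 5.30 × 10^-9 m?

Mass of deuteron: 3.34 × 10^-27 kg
3.74 × 10^1 m/s

From λ = h/(mv), solve for v:

v = h/(mλ)
v = (6.626 × 10^-34 J·s) / (3.34 × 10^-27 kg × 5.30 × 10^-9 m)
v = 3.74 × 10^1 m/s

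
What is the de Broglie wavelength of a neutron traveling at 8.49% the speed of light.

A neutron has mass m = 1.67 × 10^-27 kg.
1.56 × 10^-14 m

Using the de Broglie relation λ = h/(mv):

v = 8.49% × c = 2.545 × 10^7 m/s

λ = h/(mv)
λ = (6.626 × 10^-34 J·s) / (1.67 × 10^-27 kg × 2.545 × 10^7 m/s)
λ = 1.56 × 10^-14 m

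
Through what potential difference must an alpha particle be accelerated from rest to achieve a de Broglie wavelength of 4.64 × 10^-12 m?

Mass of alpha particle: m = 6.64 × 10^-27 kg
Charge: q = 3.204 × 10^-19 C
4.79 V

From λ = h/√(2mqV), we solve for V:

λ² = h²/(2mqV)
V = h²/(2mqλ²)
V = (6.626 × 10^-34 J·s)² / (2 × 6.64 × 10^-27 kg × 3.204 × 10^-19 C × (4.64 × 10^-12 m)²)
V = 4.79 V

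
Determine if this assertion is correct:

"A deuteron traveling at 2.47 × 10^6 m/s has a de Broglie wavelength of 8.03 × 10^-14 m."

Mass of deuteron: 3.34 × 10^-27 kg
True

The claim is correct.

Using λ = h/(mv):
λ = (6.626 × 10^-34 J·s) / (3.34 × 10^-27 kg × 2.47 × 10^6 m/s)
λ = 8.03 × 10^-14 m

This matches the claimed value.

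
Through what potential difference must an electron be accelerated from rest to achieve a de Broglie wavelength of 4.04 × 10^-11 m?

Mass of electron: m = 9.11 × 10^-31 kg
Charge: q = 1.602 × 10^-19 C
922 V

From λ = h/√(2mqV), we solve for V:

λ² = h²/(2mqV)
V = h²/(2mqλ²)
V = (6.626 × 10^-34 J·s)² / (2 × 9.11 × 10^-31 kg × 1.602 × 10^-19 C × (4.04 × 10^-11 m)²)
V = 922 V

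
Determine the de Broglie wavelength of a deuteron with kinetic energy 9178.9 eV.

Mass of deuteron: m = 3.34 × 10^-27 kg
2.11 × 10^-13 m

Using λ = h/√(2mKE):

First convert KE to Joules: KE = 9178.9 eV = 1.471 × 10^-15 J

λ = h/√(2mKE)
λ = (6.626 × 10^-34 J·s) / √(2 × 3.34 × 10^-27 kg × 1.471 × 10^-15 J)
λ = 2.11 × 10^-13 m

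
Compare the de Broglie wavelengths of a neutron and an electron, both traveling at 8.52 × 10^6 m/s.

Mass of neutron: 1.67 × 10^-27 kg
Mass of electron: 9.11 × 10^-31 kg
The electron has the longer wavelength.

Using λ = h/(mv), since both particles have the same velocity, the wavelength depends only on mass.

For neutron: λ₁ = h/(m₁v) = 4.66 × 10^-14 m
For electron: λ₂ = h/(m₂v) = 8.54 × 10^-11 m

Since λ ∝ 1/m at constant velocity, the lighter particle has the longer wavelength.

The electron has the longer de Broglie wavelength.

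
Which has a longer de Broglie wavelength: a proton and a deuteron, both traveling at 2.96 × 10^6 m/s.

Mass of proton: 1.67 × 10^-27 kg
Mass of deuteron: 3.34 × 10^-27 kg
The proton has the longer wavelength.

Using λ = h/(mv), since both particles have the same velocity, the wavelength depends only on mass.

For proton: λ₁ = h/(m₁v) = 1.34 × 10^-13 m
For deuteron: λ₂ = h/(m₂v) = 6.70 × 10^-14 m

Since λ ∝ 1/m at constant velocity, the lighter particle has the longer wavelength.

The proton has the longer de Broglie wavelength.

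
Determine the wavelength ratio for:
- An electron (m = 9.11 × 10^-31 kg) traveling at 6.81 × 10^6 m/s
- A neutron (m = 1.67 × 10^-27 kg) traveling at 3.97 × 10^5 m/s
λ₁/λ₂ = 107

Using λ = h/(mv):

λ₁ = h/(m₁v₁) = 1.07 × 10^-10 m
λ₂ = h/(m₂v₂) = 9.99 × 10^-13 m

Ratio λ₁/λ₂ = (m₂v₂)/(m₁v₁)
         = (1.67 × 10^-27 kg × 3.97 × 10^5 m/s) / (9.11 × 10^-31 kg × 6.81 × 10^6 m/s)
         = 107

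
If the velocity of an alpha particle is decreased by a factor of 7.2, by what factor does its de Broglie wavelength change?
The wavelength increases by a factor of 7.2.

From λ = h/(mv), the wavelength is inversely proportional to velocity:

λ ∝ 1/v

If v → v/7.2, then λ → 7.2λ

When velocity is decreased by a factor of 7.2, the wavelength increases by a factor of 7.2.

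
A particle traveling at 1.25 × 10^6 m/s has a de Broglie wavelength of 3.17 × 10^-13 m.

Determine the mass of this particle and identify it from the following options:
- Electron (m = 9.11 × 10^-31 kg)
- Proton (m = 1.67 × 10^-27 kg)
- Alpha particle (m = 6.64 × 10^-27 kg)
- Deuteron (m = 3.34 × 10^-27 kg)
The particle is a proton.

From λ = h/(mv), solve for mass:

m = h/(λv)
m = (6.626 × 10^-34 J·s) / (3.17 × 10^-13 m × 1.25 × 10^6 m/s)
m = 1.67 × 10^-27 kg

Comparing with the listed masses, this is closest to a proton.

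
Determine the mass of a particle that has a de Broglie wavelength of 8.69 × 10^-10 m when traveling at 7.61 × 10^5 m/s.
1.00 × 10^-30 kg

From the de Broglie relation λ = h/(mv), we solve for m:

m = h/(λv)
m = (6.626 × 10^-34 J·s) / (8.69 × 10^-10 m × 7.61 × 10^5 m/s)
m = 1.00 × 10^-30 kg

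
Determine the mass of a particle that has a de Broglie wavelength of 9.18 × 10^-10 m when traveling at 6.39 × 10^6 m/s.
1.13 × 10^-31 kg

From the de Broglie relation λ = h/(mv), we solve for m:

m = h/(λv)
m = (6.626 × 10^-34 J·s) / (9.18 × 10^-10 m × 6.39 × 10^6 m/s)
m = 1.13 × 10^-31 kg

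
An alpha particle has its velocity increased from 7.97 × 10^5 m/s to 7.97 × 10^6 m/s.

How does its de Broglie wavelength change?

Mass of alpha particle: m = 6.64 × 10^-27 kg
The wavelength decreases by a factor of 10.

Using λ = h/(mv):

Initial wavelength: λ₁ = h/(mv₁) = 1.25 × 10^-13 m
Final wavelength: λ₂ = h/(mv₂) = 1.25 × 10^-14 m

Since λ ∝ 1/v, when velocity increases by a factor of 10, the wavelength decreases by a factor of 10.

λ₂/λ₁ = v₁/v₂ = 1/10

The wavelength decreases by a factor of 10.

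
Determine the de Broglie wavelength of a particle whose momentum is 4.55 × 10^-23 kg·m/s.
1.46 × 10^-11 m

Using the de Broglie relation λ = h/p:

λ = h/p
λ = (6.626 × 10^-34 J·s) / (4.55 × 10^-23 kg·m/s)
λ = 1.46 × 10^-11 m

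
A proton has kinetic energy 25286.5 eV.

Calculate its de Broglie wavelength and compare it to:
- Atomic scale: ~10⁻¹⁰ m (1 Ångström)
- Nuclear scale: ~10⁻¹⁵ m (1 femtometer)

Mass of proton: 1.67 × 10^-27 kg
λ = 1.80 × 10^-13 m, which is between nuclear and atomic scales.

Using λ = h/√(2mKE):

KE = 25286.5 eV = 4.051 × 10^-15 J

λ = h/√(2mKE)
λ = (6.626 × 10^-34 J·s) / √(2 × 1.67 × 10^-27 kg × 4.051 × 10^-15 J)
λ = 1.80 × 10^-13 m

Comparison:
- Atomic scale (10⁻¹⁰ m): λ is 0.0018× this size
- Nuclear scale (10⁻¹⁵ m): λ is 1.8e+02× this size

The wavelength is between nuclear and atomic scales.

This wavelength is appropriate for probing atomic structure but too large for nuclear physics experiments.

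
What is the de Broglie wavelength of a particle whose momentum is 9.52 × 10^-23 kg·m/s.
6.96 × 10^-12 m

Using the de Broglie relation λ = h/p:

λ = h/p
λ = (6.626 × 10^-34 J·s) / (9.52 × 10^-23 kg·m/s)
λ = 6.96 × 10^-12 m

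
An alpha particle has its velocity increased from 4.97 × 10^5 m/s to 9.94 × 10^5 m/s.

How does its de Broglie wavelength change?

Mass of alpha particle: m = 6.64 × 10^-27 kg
The wavelength decreases by a factor of 2.

Using λ = h/(mv):

Initial wavelength: λ₁ = h/(mv₁) = 2.01 × 10^-13 m
Final wavelength: λ₂ = h/(mv₂) = 1.00 × 10^-13 m

Since λ ∝ 1/v, when velocity increases by a factor of 2, the wavelength decreases by a factor of 2.

λ₂/λ₁ = v₁/v₂ = 1/2

The wavelength decreases by a factor of 2.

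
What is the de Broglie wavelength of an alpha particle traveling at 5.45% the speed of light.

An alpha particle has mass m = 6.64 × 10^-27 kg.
6.11 × 10^-15 m

Using the de Broglie relation λ = h/(mv):

v = 5.45% × c = 1.634 × 10^7 m/s

λ = h/(mv)
λ = (6.626 × 10^-34 J·s) / (6.64 × 10^-27 kg × 1.634 × 10^7 m/s)
λ = 6.11 × 10^-15 m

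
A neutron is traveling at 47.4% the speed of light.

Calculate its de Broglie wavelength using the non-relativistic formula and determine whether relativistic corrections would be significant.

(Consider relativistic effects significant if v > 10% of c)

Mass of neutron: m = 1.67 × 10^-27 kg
Yes, relativistic corrections are needed.

Using the non-relativistic de Broglie formula λ = h/(mv):

v = 47.4% × c = 1.421 × 10^8 m/s

λ = h/(mv)
λ = (6.626 × 10^-34 J·s) / (1.67 × 10^-27 kg × 1.421 × 10^8 m/s)
λ = 2.79 × 10^-15 m

Since v = 47.4% of c > 10% of c, relativistic corrections ARE significant and the actual wavelength would differ from this non-relativistic estimate.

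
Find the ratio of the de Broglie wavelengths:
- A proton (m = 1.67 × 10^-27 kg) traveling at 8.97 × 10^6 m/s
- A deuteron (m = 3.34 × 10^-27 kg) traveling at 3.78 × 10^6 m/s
λ₁/λ₂ = 0.843

Using λ = h/(mv):

λ₁ = h/(m₁v₁) = 4.42 × 10^-14 m
λ₂ = h/(m₂v₂) = 5.25 × 10^-14 m

Ratio λ₁/λ₂ = (m₂v₂)/(m₁v₁)
         = (3.34 × 10^-27 kg × 3.78 × 10^6 m/s) / (1.67 × 10^-27 kg × 8.97 × 10^6 m/s)
         = 0.843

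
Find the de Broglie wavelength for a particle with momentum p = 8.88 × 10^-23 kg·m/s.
7.46 × 10^-12 m

Using the de Broglie relation λ = h/p:

λ = h/p
λ = (6.626 × 10^-34 J·s) / (8.88 × 10^-23 kg·m/s)
λ = 7.46 × 10^-12 m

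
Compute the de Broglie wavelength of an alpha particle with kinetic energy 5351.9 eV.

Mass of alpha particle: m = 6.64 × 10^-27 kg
1.96 × 10^-13 m

Using λ = h/√(2mKE):

First convert KE to Joules: KE = 5351.9 eV = 8.575 × 10^-16 J

λ = h/√(2mKE)
λ = (6.626 × 10^-34 J·s) / √(2 × 6.64 × 10^-27 kg × 8.575 × 10^-16 J)
λ = 1.96 × 10^-13 m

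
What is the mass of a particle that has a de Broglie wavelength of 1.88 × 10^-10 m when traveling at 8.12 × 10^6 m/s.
4.34 × 10^-31 kg

From the de Broglie relation λ = h/(mv), we solve for m:

m = h/(λv)
m = (6.626 × 10^-34 J·s) / (1.88 × 10^-10 m × 8.12 × 10^6 m/s)
m = 4.34 × 10^-31 kg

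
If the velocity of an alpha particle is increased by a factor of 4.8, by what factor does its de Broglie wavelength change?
The wavelength decreases by a factor of 4.8.

From λ = h/(mv), the wavelength is inversely proportional to velocity:

λ ∝ 1/v

If v → 4.8v, then λ → λ/4.8

When velocity is increased by a factor of 4.8, the wavelength decreases by a factor of 4.8.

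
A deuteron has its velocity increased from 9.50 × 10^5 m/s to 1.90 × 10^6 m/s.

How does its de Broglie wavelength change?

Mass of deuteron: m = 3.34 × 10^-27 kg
The wavelength decreases by a factor of 2.

Using λ = h/(mv):

Initial wavelength: λ₁ = h/(mv₁) = 2.09 × 10^-13 m
Final wavelength: λ₂ = h/(mv₂) = 1.04 × 10^-13 m

Since λ ∝ 1/v, when velocity increases by a factor of 2, the wavelength decreases by a factor of 2.

λ₂/λ₁ = v₁/v₂ = 1/2

The wavelength decreases by a factor of 2.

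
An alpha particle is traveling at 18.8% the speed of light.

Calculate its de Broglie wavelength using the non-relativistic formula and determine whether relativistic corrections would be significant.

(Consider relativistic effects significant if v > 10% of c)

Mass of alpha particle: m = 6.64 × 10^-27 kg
Yes, relativistic corrections are needed.

Using the non-relativistic de Broglie formula λ = h/(mv):

v = 18.8% × c = 5.636 × 10^7 m/s

λ = h/(mv)
λ = (6.626 × 10^-34 J·s) / (6.64 × 10^-27 kg × 5.636 × 10^7 m/s)
λ = 1.77 × 10^-15 m

Since v = 18.8% of c > 10% of c, relativistic corrections ARE significant and the actual wavelength would differ from this non-relativistic estimate.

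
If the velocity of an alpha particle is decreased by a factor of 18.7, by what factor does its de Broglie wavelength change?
The wavelength increases by a factor of 18.7.

From λ = h/(mv), the wavelength is inversely proportional to velocity:

λ ∝ 1/v

If v → v/18.7, then λ → 18.7λ

When velocity is decreased by a factor of 18.7, the wavelength increases by a factor of 18.7.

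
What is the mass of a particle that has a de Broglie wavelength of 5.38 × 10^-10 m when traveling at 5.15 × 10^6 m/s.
2.39 × 10^-31 kg

From the de Broglie relation λ = h/(mv), we solve for m:

m = h/(λv)
m = (6.626 × 10^-34 J·s) / (5.38 × 10^-10 m × 5.15 × 10^6 m/s)
m = 2.39 × 10^-31 kg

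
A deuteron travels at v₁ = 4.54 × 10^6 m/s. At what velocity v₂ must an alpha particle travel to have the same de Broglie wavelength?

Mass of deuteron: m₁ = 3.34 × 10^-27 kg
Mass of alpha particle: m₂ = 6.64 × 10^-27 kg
v₂ = 2.28 × 10^6 m/s

For equal de Broglie wavelengths: λ₁ = λ₂

h/(m₁v₁) = h/(m₂v₂)
m₁v₁ = m₂v₂
v₂ = v₁ · (m₁/m₂)

v₂ = 4.54 × 10^6 m/s × (3.34 × 10^-27 kg / 6.64 × 10^-27 kg)
v₂ = 2.28 × 10^6 m/s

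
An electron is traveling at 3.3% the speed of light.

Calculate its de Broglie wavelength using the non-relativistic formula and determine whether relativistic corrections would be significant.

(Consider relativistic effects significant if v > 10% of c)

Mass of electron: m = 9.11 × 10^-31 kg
No, relativistic corrections are not needed.

Using the non-relativistic de Broglie formula λ = h/(mv):

v = 3.3% × c = 9.893 × 10^6 m/s

λ = h/(mv)
λ = (6.626 × 10^-34 J·s) / (9.11 × 10^-31 kg × 9.893 × 10^6 m/s)
λ = 7.35 × 10^-11 m

Since v = 3.3% of c < 10% of c, relativistic corrections are NOT significant and this non-relativistic result is a good approximation.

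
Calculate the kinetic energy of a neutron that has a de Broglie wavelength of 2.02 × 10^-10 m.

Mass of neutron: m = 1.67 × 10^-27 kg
3.22 × 10^-21 J (or 0.0201 eV)

From λ = h/√(2mKE), we solve for KE:

λ² = h²/(2mKE)
KE = h²/(2mλ²)
KE = (6.626 × 10^-34 J·s)² / (2 × 1.67 × 10^-27 kg × (2.02 × 10^-10 m)²)
KE = 3.22 × 10^-21 J
KE = 0.0201 eV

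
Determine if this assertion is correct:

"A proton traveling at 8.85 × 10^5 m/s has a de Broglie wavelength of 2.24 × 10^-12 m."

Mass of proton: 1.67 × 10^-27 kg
False

The claim is incorrect.

Using λ = h/(mv):
λ = (6.626 × 10^-34 J·s) / (1.67 × 10^-27 kg × 8.85 × 10^5 m/s)
λ = 4.48 × 10^-13 m

The actual wavelength differs from the claimed 2.24 × 10^-12 m.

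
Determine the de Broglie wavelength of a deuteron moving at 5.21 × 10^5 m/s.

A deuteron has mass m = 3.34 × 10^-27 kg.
3.81 × 10^-13 m

Using the de Broglie relation λ = h/(mv):

λ = h/(mv)
λ = (6.626 × 10^-34 J·s) / (3.34 × 10^-27 kg × 5.21 × 10^5 m/s)
λ = 3.81 × 10^-13 m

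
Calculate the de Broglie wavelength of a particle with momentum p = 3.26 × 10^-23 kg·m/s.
2.03 × 10^-11 m

Using the de Broglie relation λ = h/p:

λ = h/p
λ = (6.626 × 10^-34 J·s) / (3.26 × 10^-23 kg·m/s)
λ = 2.03 × 10^-11 m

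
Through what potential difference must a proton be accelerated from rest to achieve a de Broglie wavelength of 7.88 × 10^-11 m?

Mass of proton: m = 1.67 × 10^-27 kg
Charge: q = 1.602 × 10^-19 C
1.32 × 10^-1 V

From λ = h/√(2mqV), we solve for V:

λ² = h²/(2mqV)
V = h²/(2mqλ²)
V = (6.626 × 10^-34 J·s)² / (2 × 1.67 × 10^-27 kg × 1.602 × 10^-19 C × (7.88 × 10^-11 m)²)
V = 1.32 × 10^-1 V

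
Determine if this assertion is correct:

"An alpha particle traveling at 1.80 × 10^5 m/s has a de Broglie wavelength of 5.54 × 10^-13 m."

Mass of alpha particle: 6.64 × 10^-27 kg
True

The claim is correct.

Using λ = h/(mv):
λ = (6.626 × 10^-34 J·s) / (6.64 × 10^-27 kg × 1.80 × 10^5 m/s)
λ = 5.54 × 10^-13 m

This matches the claimed value.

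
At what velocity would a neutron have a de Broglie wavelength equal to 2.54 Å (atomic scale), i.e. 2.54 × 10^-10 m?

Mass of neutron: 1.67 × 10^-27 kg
1.56 × 10^3 m/s

From λ = h/(mv), solve for v:

v = h/(mλ)
v = (6.626 × 10^-34 J·s) / (1.67 × 10^-27 kg × 2.54 × 10^-10 m)
v = 1.56 × 10^3 m/s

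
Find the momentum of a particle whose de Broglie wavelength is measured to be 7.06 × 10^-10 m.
9.39 × 10^-25 kg·m/s

From the de Broglie relation λ = h/p, we solve for p:

p = h/λ
p = (6.626 × 10^-34 J·s) / (7.06 × 10^-10 m)
p = 9.39 × 10^-25 kg·m/s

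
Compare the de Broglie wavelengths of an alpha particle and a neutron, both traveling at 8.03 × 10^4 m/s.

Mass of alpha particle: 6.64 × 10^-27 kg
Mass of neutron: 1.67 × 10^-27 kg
The neutron has the longer wavelength.

Using λ = h/(mv), since both particles have the same velocity, the wavelength depends only on mass.

For alpha particle: λ₁ = h/(m₁v) = 1.24 × 10^-12 m
For neutron: λ₂ = h/(m₂v) = 4.94 × 10^-12 m

Since λ ∝ 1/m at constant velocity, the lighter particle has the longer wavelength.

The neutron has the longer de Broglie wavelength.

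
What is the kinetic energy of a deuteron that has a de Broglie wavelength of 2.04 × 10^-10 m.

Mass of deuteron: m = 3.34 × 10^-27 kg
1.58 × 10^-21 J (or 9.86 × 10^-3 eV)

From λ = h/√(2mKE), we solve for KE:

λ² = h²/(2mKE)
KE = h²/(2mλ²)
KE = (6.626 × 10^-34 J·s)² / (2 × 3.34 × 10^-27 kg × (2.04 × 10^-10 m)²)
KE = 1.58 × 10^-21 J
KE = 9.86 × 10^-3 eV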